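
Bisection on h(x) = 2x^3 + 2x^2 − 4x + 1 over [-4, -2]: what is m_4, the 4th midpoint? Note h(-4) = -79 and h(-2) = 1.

h(-3) = -23 < 0, so the root lies in [-3, -2]
h(-2.5) = -7.75 < 0, so the root lies in [-2.5, -2]
h(-2.25) = -2.65625 < 0, so the root lies in [-2.25, -2]
h(-2.125) = -0.6602 < 0, so the root lies in [-2.125, -2]

-2.125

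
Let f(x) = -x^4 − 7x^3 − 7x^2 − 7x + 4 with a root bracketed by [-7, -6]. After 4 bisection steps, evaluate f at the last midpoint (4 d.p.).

m = -6.5, f(m) = -108.9375 (−); new bracket [-6.5, -6]
m = -6.25, f(m) = -42.582031 (−); new bracket [-6.25, -6]
m = -6.125, f(m) = -14.674072 (−); new bracket [-6.125, -6]
m = -6.0625, f(m) = -1.9456 (−); new bracket [-6.0625, -6]

-1.9456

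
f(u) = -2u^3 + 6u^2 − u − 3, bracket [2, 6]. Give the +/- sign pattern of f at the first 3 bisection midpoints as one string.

f(4) = -39 < 0, so the root lies in [2, 4]
f(3) = -6 < 0, so the root lies in [2, 3]
f(2.5) = 0.75 > 0, so the root lies in [2.5, 3]

--+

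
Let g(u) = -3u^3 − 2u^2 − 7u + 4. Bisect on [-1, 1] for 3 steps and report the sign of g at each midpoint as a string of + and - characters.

u = 0 gives g = 4, positive; keep [0, 1]
u = 0.5 gives g = -0.375, negative; keep [0, 0.5]
u = 0.25 gives g = 2.078125, positive; keep [0.25, 0.5]

+-+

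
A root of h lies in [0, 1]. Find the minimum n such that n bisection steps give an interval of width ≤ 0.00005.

Width after n steps is 1/2^n. Need 2^n ≥ 1/0.00005 = 20000.
2^14 = 16384 < 20000 ≤ 2^15 = 32768, so n = 15.

15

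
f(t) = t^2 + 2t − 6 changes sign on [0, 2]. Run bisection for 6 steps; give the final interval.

t = 1 gives f = -3, negative; keep [1, 2]
t = 1.5 gives f = -0.75, negative; keep [1.5, 2]
t = 1.75 gives f = 0.5625, positive; keep [1.5, 1.75]
t = 1.625 gives f = -0.1094, negative; keep [1.625, 1.75]
t = 1.6875 gives f = 0.2227, positive; keep [1.625, 1.6875]
t = 1.65625 gives f = 0.0557, positive; keep [1.625, 1.65625]

[1.625, 1.65625]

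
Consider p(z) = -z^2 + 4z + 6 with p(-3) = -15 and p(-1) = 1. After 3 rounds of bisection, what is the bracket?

[-1.25, -1]

z = -2 gives p = -6, negative; keep [-2, -1]
z = -1.5 gives p = -2.25, negative; keep [-1.5, -1]
z = -1.25 gives p = -0.5625, negative; keep [-1.25, -1]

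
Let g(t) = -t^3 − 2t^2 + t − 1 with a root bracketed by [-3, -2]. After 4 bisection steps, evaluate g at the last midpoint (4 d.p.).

0.1311

midpoint -2.5: g = -0.375 < 0 → [-3, -2.5]
midpoint -2.75: g = 1.921875 > 0 → [-2.75, -2.5]
midpoint -2.625: g = 0.681641 > 0 → [-2.625, -2.5]
midpoint -2.5625: g = 0.1311 > 0 → [-2.5625, -2.5]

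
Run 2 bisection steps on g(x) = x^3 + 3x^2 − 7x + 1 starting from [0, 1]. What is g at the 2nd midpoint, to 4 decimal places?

g(0.5) = -1.625 < 0, so the root lies in [0, 0.5]
g(0.25) = -0.546875 < 0, so the root lies in [0, 0.25]

-0.5469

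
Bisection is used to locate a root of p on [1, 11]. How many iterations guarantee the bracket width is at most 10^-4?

Width after n steps is 10/2^n. Need 2^n ≥ 10/10^-4 = 100000.
2^16 = 65536 < 100000 ≤ 2^17 = 131072, so n = 17.

17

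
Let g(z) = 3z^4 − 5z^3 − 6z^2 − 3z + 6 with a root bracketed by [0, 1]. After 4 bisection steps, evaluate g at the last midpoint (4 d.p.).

midpoint 0.5: g = 2.5625 > 0 → [0.5, 1]
midpoint 0.75: g = -0.785156 < 0 → [0.5, 0.75]
midpoint 0.625: g = 1.018311 > 0 → [0.625, 0.75]
midpoint 0.6875: g = 0.147 > 0 → [0.6875, 0.75]

0.1470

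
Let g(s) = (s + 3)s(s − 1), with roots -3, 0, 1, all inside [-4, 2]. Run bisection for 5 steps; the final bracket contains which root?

midpoint -1: g = 4 > 0 → [-4, -1]
midpoint -2.5: g = 4.375 > 0 → [-4, -2.5]
midpoint -3.25: g = -3.453125 < 0 → [-3.25, -2.5]
midpoint -2.875: g = 1.3926 > 0 → [-3.25, -2.875]
midpoint -3.0625: g = -0.7776 < 0 → [-3.0625, -2.875]

-3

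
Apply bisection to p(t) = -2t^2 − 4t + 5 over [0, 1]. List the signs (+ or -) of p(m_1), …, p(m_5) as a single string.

++-++

p(0.5) = 2.5 > 0, so the root lies in [0.5, 1]
p(0.75) = 0.875 > 0, so the root lies in [0.75, 1]
p(0.875) = -0.03125 < 0, so the root lies in [0.75, 0.875]
p(0.8125) = 0.4297 > 0, so the root lies in [0.8125, 0.875]
p(0.84375) = 0.2012 > 0, so the root lies in [0.84375, 0.875]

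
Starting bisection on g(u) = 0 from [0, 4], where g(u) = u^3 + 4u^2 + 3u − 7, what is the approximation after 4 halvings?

midpoint 2: g = 23 > 0 → [0, 2]
midpoint 1: g = 1 > 0 → [0, 1]
midpoint 0.5: g = -4.375 < 0 → [0.5, 1]
midpoint 0.75: g = -2.0781 < 0 → [0.75, 1]

0.75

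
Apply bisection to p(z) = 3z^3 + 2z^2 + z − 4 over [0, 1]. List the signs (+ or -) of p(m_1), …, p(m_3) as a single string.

p(0.5) = -2.625 < 0, so the root lies in [0.5, 1]
p(0.75) = -0.859375 < 0, so the root lies in [0.75, 1]
p(0.875) = 0.416016 > 0, so the root lies in [0.75, 0.875]

--+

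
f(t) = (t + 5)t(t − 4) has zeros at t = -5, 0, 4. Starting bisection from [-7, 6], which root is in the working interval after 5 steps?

f(-0.5) = 10.125 > 0, so the root lies in [-7, -0.5]
f(-3.75) = 36.328125 > 0, so the root lies in [-7, -3.75]
f(-5.375) = -18.896484 < 0, so the root lies in [-5.375, -3.75]
f(-4.5625) = 17.0916 > 0, so the root lies in [-5.375, -4.5625]
f(-4.96875) = 1.3926 > 0, so the root lies in [-5.375, -4.96875]

-5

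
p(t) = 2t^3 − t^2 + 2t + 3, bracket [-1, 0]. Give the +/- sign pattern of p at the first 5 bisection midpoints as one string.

p(-0.5) = 1.5 > 0, so the root lies in [-1, -0.5]
p(-0.75) = 0.09375 > 0, so the root lies in [-1, -0.75]
p(-0.875) = -0.855469 < 0, so the root lies in [-0.875, -0.75]
p(-0.8125) = -0.3579 < 0, so the root lies in [-0.8125, -0.75]
p(-0.78125) = -0.1265 < 0, so the root lies in [-0.78125, -0.75]

++---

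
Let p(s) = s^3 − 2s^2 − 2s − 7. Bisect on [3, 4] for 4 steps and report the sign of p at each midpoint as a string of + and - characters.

+-++

s = 3.5 gives p = 4.375, positive; keep [3, 3.5]
s = 3.25 gives p = -0.296875, negative; keep [3.25, 3.5]
s = 3.375 gives p = 1.912109, positive; keep [3.25, 3.375]
s = 3.3125 gives p = 0.7766, positive; keep [3.25, 3.3125]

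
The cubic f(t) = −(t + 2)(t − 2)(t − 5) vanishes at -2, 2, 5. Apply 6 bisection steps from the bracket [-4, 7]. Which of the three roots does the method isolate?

-2

f(1.5) = -6.125 < 0, so the root lies in [-4, 1.5]
f(-1.25) = -15.234375 < 0, so the root lies in [-4, -1.25]
f(-2.625) = 22.041016 > 0, so the root lies in [-2.625, -1.25]
f(-1.9375) = -1.7073 < 0, so the root lies in [-2.625, -1.9375]
f(-2.28125) = 8.7674 > 0, so the root lies in [-2.28125, -1.9375]
f(-2.109375) = 3.1954 > 0, so the root lies in [-2.109375, -1.9375]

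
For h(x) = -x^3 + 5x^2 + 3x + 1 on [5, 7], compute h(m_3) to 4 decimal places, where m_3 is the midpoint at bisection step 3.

-6.5469

m = 6, h(m) = -17 (−); new bracket [5, 6]
m = 5.5, h(m) = 2.375 (+); new bracket [5.5, 6]
m = 5.75, h(m) = -6.546875 (−); new bracket [5.5, 5.75]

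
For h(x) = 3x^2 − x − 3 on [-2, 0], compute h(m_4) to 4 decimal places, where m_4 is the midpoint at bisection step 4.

0.1719

x = -1 gives h = 1, positive; keep [-1, 0]
x = -0.5 gives h = -1.75, negative; keep [-1, -0.5]
x = -0.75 gives h = -0.5625, negative; keep [-1, -0.75]
x = -0.875 gives h = 0.1719, positive; keep [-0.875, -0.75]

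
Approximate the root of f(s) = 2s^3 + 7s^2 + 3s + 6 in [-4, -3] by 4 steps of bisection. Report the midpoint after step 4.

f(-3.5) = -4.5 < 0, so the root lies in [-3.5, -3]
f(-3.25) = 1.53125 > 0, so the root lies in [-3.5, -3.25]
f(-3.375) = -1.277344 < 0, so the root lies in [-3.375, -3.25]
f(-3.3125) = 0.1772 > 0, so the root lies in [-3.375, -3.3125]

-3.3125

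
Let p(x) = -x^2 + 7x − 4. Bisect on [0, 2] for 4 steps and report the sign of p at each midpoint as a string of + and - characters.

+-+-

midpoint 1: p = 2 > 0 → [0, 1]
midpoint 0.5: p = -0.75 < 0 → [0.5, 1]
midpoint 0.75: p = 0.6875 > 0 → [0.5, 0.75]
midpoint 0.625: p = -0.0156 < 0 → [0.625, 0.75]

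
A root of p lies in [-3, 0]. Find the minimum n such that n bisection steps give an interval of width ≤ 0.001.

Width after n steps is 3/2^n. Need 2^n ≥ 3/0.001 = 3000.
2^11 = 2048 < 3000 ≤ 2^12 = 4096, so n = 12.

12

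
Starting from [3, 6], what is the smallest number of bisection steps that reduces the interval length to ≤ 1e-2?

Width after n steps is 3/2^n. Need 2^n ≥ 3/1e-2 = 300.
2^8 = 256 < 300 ≤ 2^9 = 512, so n = 9.

9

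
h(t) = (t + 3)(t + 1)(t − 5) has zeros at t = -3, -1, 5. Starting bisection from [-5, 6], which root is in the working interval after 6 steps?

5

t = 0.5 gives h = -23.625, negative; keep [0.5, 6]
t = 3.25 gives h = -46.484375, negative; keep [3.25, 6]
t = 4.625 gives h = -16.083984, negative; keep [4.625, 6]
t = 5.3125 gives h = 16.3977, positive; keep [4.625, 5.3125]
t = 4.96875 gives h = -1.4864, negative; keep [4.96875, 5.3125]
t = 5.140625 gives h = 7.0296, positive; keep [4.96875, 5.140625]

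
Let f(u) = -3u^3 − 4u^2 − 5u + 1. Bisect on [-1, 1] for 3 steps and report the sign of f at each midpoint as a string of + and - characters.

+--

f(0) = 1 > 0, so the root lies in [0, 1]
f(0.5) = -2.875 < 0, so the root lies in [0, 0.5]
f(0.25) = -0.546875 < 0, so the root lies in [0, 0.25]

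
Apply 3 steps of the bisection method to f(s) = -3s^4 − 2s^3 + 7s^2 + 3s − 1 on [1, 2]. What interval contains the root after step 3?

[1.375, 1.5]

midpoint 1.5: f = -2.6875 < 0 → [1, 1.5]
midpoint 1.25: f = 2.457031 > 0 → [1.25, 1.5]
midpoint 1.375: f = 0.436768 > 0 → [1.375, 1.5]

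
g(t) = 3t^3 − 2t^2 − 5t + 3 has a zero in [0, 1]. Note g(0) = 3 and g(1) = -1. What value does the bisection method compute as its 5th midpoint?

0.59375

midpoint 0.5: g = 0.375 > 0 → [0.5, 1]
midpoint 0.75: g = -0.609375 < 0 → [0.5, 0.75]
midpoint 0.625: g = -0.173828 < 0 → [0.5, 0.625]
midpoint 0.5625: g = 0.0886 > 0 → [0.5625, 0.625]
midpoint 0.59375: g = -0.0459 < 0 → [0.5625, 0.59375]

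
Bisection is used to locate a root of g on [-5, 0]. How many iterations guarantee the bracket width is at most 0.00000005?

27

Width after n steps is 5/2^n. Need 2^n ≥ 5/0.00000005 = 100000000.
2^26 = 67108864 < 100000000 ≤ 2^27 = 134217728, so n = 27.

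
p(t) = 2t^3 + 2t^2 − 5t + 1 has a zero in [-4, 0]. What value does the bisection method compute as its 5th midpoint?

midpoint -2: p = 3 > 0 → [-4, -2]
midpoint -3: p = -20 < 0 → [-3, -2]
midpoint -2.5: p = -5.25 < 0 → [-2.5, -2]
midpoint -2.25: p = -0.4062 < 0 → [-2.25, -2]
midpoint -2.125: p = 1.4648 > 0 → [-2.25, -2.125]

-2.125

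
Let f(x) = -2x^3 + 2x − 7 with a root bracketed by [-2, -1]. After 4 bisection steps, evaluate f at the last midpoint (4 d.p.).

-0.7642

x = -1.5 gives f = -3.25, negative; keep [-2, -1.5]
x = -1.75 gives f = 0.21875, positive; keep [-1.75, -1.5]
x = -1.625 gives f = -1.667969, negative; keep [-1.75, -1.625]
x = -1.6875 gives f = -0.7642, negative; keep [-1.75, -1.6875]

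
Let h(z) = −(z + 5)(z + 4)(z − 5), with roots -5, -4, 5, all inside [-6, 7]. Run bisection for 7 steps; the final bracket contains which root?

h(0.5) = 111.375 > 0, so the root lies in [0.5, 7]
h(3.75) = 84.765625 > 0, so the root lies in [3.75, 7]
h(5.375) = -36.474609 < 0, so the root lies in [3.75, 5.375]
h(4.5625) = 35.822 > 0, so the root lies in [4.5625, 5.375]
h(4.96875) = 2.794 > 0, so the root lies in [4.96875, 5.375]
h(5.171875) = -16.0351 < 0, so the root lies in [4.96875, 5.171875]
h(5.0703125) = -6.4224 < 0, so the root lies in [4.96875, 5.0703125]

5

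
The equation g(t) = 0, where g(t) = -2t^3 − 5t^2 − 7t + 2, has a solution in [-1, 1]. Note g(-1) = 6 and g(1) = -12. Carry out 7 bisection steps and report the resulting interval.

[0.234375, 0.25]

m = 0, g(m) = 2 (+); new bracket [0, 1]
m = 0.5, g(m) = -3 (−); new bracket [0, 0.5]
m = 0.25, g(m) = -0.09375 (−); new bracket [0, 0.25]
m = 0.125, g(m) = 1.043 (+); new bracket [0.125, 0.25]
m = 0.1875, g(m) = 0.4985 (+); new bracket [0.1875, 0.25]
m = 0.21875, g(m) = 0.2086 (+); new bracket [0.21875, 0.25]
m = 0.234375, g(m) = 0.059 (+); new bracket [0.234375, 0.25]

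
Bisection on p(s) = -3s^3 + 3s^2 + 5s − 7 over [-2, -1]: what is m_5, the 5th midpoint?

-1.40625

s = -1.5 gives p = 2.375, positive; keep [-1.5, -1]
s = -1.25 gives p = -2.703125, negative; keep [-1.5, -1.25]
s = -1.375 gives p = -0.404297, negative; keep [-1.5, -1.375]
s = -1.4375 gives p = 0.9231, positive; keep [-1.4375, -1.375]
s = -1.40625 gives p = 0.2441, positive; keep [-1.40625, -1.375]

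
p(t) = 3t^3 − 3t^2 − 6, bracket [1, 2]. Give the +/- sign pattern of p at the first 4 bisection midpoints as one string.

-+--

t = 1.5 gives p = -2.625, negative; keep [1.5, 2]
t = 1.75 gives p = 0.890625, positive; keep [1.5, 1.75]
t = 1.625 gives p = -1.048828, negative; keep [1.625, 1.75]
t = 1.6875 gives p = -0.1267, negative; keep [1.6875, 1.75]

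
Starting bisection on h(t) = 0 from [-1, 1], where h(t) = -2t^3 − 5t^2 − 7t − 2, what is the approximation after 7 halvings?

-0.359375

midpoint 0: h = -2 < 0 → [-1, 0]
midpoint -0.5: h = 0.5 > 0 → [-0.5, 0]
midpoint -0.25: h = -0.53125 < 0 → [-0.5, -0.25]
midpoint -0.375: h = 0.0273 > 0 → [-0.375, -0.25]
midpoint -0.3125: h = -0.2397 < 0 → [-0.375, -0.3125]
midpoint -0.34375: h = -0.1033 < 0 → [-0.375, -0.34375]
midpoint -0.359375: h = -0.0373 < 0 → [-0.375, -0.359375]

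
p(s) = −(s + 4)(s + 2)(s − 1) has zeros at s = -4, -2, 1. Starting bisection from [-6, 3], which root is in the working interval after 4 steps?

1

s = -1.5 gives p = 3.125, positive; keep [-1.5, 3]
s = 0.75 gives p = 3.265625, positive; keep [0.75, 3]
s = 1.875 gives p = -19.919922, negative; keep [0.75, 1.875]
s = 1.3125 gives p = -5.4993, negative; keep [0.75, 1.3125]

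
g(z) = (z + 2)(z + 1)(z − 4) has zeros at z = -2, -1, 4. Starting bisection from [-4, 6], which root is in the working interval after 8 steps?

4

m = 1, g(m) = -18 (−); new bracket [1, 6]
m = 3.5, g(m) = -12.375 (−); new bracket [3.5, 6]
m = 4.75, g(m) = 29.109375 (+); new bracket [3.5, 4.75]
m = 4.125, g(m) = 3.9238 (+); new bracket [3.5, 4.125]
m = 3.8125, g(m) = -5.2449 (−); new bracket [3.8125, 4.125]
m = 3.96875, g(m) = -0.9268 (−); new bracket [3.96875, 4.125]
m = 4.046875, g(m) = 1.4305 (+); new bracket [3.96875, 4.046875]
m = 4.0078125, g(m) = 0.235 (+); new bracket [3.96875, 4.0078125]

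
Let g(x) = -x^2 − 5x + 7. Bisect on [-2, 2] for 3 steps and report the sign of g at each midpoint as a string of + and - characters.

++-

x = 0 gives g = 7, positive; keep [0, 2]
x = 1 gives g = 1, positive; keep [1, 2]
x = 1.5 gives g = -2.75, negative; keep [1, 1.5]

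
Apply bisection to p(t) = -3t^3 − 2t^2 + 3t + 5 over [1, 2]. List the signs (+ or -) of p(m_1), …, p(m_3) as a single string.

--+

m = 1.5, p(m) = -5.125 (−); new bracket [1, 1.5]
m = 1.25, p(m) = -0.234375 (−); new bracket [1, 1.25]
m = 1.125, p(m) = 1.572266 (+); new bracket [1.125, 1.25]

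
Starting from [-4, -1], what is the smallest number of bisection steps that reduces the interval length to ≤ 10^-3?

Width after n steps is 3/2^n. Need 2^n ≥ 3/10^-3 = 3000.
2^11 = 2048 < 3000 ≤ 2^12 = 4096, so n = 12.

12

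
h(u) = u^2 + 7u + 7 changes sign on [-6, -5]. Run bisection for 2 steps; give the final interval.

h(-5.5) = -1.25 < 0, so the root lies in [-6, -5.5]
h(-5.75) = -0.1875 < 0, so the root lies in [-6, -5.75]

[-6, -5.75]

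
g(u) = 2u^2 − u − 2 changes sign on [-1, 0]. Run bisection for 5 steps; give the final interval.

[-0.78125, -0.75]

m = -0.5, g(m) = -1 (−); new bracket [-1, -0.5]
m = -0.75, g(m) = -0.125 (−); new bracket [-1, -0.75]
m = -0.875, g(m) = 0.40625 (+); new bracket [-0.875, -0.75]
m = -0.8125, g(m) = 0.1328 (+); new bracket [-0.8125, -0.75]
m = -0.78125, g(m) = 0.002 (+); new bracket [-0.78125, -0.75]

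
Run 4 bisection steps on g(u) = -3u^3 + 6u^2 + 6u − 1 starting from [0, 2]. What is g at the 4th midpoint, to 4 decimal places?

m = 1, g(m) = 8 (+); new bracket [0, 1]
m = 0.5, g(m) = 3.125 (+); new bracket [0, 0.5]
m = 0.25, g(m) = 0.828125 (+); new bracket [0, 0.25]
m = 0.125, g(m) = -0.1621 (−); new bracket [0.125, 0.25]

-0.1621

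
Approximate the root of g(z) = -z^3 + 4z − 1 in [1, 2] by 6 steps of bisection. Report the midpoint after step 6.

g(1.5) = 1.625 > 0, so the root lies in [1.5, 2]
g(1.75) = 0.640625 > 0, so the root lies in [1.75, 2]
g(1.875) = -0.091797 < 0, so the root lies in [1.75, 1.875]
g(1.8125) = 0.2957 > 0, so the root lies in [1.8125, 1.875]
g(1.84375) = 0.1073 > 0, so the root lies in [1.84375, 1.875]
g(1.859375) = 0.0091 > 0, so the root lies in [1.859375, 1.875]

1.859375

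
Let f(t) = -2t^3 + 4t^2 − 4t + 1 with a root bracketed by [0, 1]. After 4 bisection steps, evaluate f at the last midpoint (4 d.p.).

m = 0.5, f(m) = -0.25 (−); new bracket [0, 0.5]
m = 0.25, f(m) = 0.21875 (+); new bracket [0.25, 0.5]
m = 0.375, f(m) = -0.042969 (−); new bracket [0.25, 0.375]
m = 0.3125, f(m) = 0.0796 (+); new bracket [0.3125, 0.375]

0.0796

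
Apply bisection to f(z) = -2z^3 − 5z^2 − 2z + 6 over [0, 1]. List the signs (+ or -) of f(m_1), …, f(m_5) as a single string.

z = 0.5 gives f = 3.5, positive; keep [0.5, 1]
z = 0.75 gives f = 0.84375, positive; keep [0.75, 1]
z = 0.875 gives f = -0.917969, negative; keep [0.75, 0.875]
z = 0.8125 gives f = 0.0015, positive; keep [0.8125, 0.875]
z = 0.84375 gives f = -0.4484, negative; keep [0.8125, 0.84375]

++-+-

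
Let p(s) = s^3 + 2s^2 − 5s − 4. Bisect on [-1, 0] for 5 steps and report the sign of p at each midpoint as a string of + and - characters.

-+-+-

p(-0.5) = -1.125 < 0, so the root lies in [-1, -0.5]
p(-0.75) = 0.453125 > 0, so the root lies in [-0.75, -0.5]
p(-0.625) = -0.337891 < 0, so the root lies in [-0.75, -0.625]
p(-0.6875) = 0.0579 > 0, so the root lies in [-0.6875, -0.625]
p(-0.65625) = -0.14 < 0, so the root lies in [-0.6875, -0.65625]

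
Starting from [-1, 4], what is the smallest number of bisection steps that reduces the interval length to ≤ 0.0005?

Width after n steps is 5/2^n. Need 2^n ≥ 5/0.0005 = 10000.
2^13 = 8192 < 10000 ≤ 2^14 = 16384, so n = 14.

14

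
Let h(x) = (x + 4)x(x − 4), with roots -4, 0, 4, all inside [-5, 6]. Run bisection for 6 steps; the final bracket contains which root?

4

m = 0.5, h(m) = -7.875 (−); new bracket [0.5, 6]
m = 3.25, h(m) = -17.671875 (−); new bracket [3.25, 6]
m = 4.625, h(m) = 24.931641 (+); new bracket [3.25, 4.625]
m = 3.9375, h(m) = -1.9534 (−); new bracket [3.9375, 4.625]
m = 4.28125, h(m) = 9.9715 (+); new bracket [3.9375, 4.28125]
m = 4.109375, h(m) = 3.6449 (+); new bracket [3.9375, 4.109375]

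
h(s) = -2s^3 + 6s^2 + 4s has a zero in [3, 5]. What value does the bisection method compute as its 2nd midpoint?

s = 4 gives h = -16, negative; keep [3, 4]
s = 3.5 gives h = 1.75, positive; keep [3.5, 4]

3.5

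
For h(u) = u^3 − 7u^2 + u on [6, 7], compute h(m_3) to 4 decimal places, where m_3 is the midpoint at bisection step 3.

m = 6.5, h(m) = -14.625 (−); new bracket [6.5, 7]
m = 6.75, h(m) = -4.640625 (−); new bracket [6.75, 7]
m = 6.875, h(m) = 0.966797 (+); new bracket [6.75, 6.875]

0.9668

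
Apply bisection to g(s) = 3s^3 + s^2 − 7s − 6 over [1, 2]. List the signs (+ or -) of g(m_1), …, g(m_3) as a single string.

midpoint 1.5: g = -4.125 < 0 → [1.5, 2]
midpoint 1.75: g = 0.890625 > 0 → [1.5, 1.75]
midpoint 1.625: g = -1.861328 < 0 → [1.625, 1.75]

-+-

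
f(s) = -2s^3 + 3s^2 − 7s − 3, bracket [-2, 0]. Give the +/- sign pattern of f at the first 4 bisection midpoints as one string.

++-+

midpoint -1: f = 9 > 0 → [-1, 0]
midpoint -0.5: f = 1.5 > 0 → [-0.5, 0]
midpoint -0.25: f = -1.03125 < 0 → [-0.5, -0.25]
midpoint -0.375: f = 0.1523 > 0 → [-0.375, -0.25]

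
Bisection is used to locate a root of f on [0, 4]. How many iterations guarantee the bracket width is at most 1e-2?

9

Width after n steps is 4/2^n. Need 2^n ≥ 4/1e-2 = 400.
2^8 = 256 < 400 ≤ 2^9 = 512, so n = 9.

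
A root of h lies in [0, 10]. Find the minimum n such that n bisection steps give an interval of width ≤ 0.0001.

Width after n steps is 10/2^n. Need 2^n ≥ 10/0.0001 = 100000.
2^16 = 65536 < 100000 ≤ 2^17 = 131072, so n = 17.

17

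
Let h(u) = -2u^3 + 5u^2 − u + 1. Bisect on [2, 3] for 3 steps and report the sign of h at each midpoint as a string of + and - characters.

-++

h(2.5) = -1.5 < 0, so the root lies in [2, 2.5]
h(2.25) = 1.28125 > 0, so the root lies in [2.25, 2.5]
h(2.375) = 0.035156 > 0, so the root lies in [2.375, 2.5]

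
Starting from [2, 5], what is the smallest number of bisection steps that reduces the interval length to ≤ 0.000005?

Width after n steps is 3/2^n. Need 2^n ≥ 3/0.000005 = 600000.
2^19 = 524288 < 600000 ≤ 2^20 = 1048576, so n = 20.

20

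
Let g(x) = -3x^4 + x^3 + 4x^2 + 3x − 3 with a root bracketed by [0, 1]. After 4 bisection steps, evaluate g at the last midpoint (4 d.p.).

-0.1692

m = 0.5, g(m) = -0.5625 (−); new bracket [0.5, 1]
m = 0.75, g(m) = 0.972656 (+); new bracket [0.5, 0.75]
m = 0.625, g(m) = 0.223877 (+); new bracket [0.5, 0.625]
m = 0.5625, g(m) = -0.1692 (−); new bracket [0.5625, 0.625]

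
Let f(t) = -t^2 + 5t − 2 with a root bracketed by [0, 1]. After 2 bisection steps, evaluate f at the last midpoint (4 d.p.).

-0.8125

m = 0.5, f(m) = 0.25 (+); new bracket [0, 0.5]
m = 0.25, f(m) = -0.8125 (−); new bracket [0.25, 0.5]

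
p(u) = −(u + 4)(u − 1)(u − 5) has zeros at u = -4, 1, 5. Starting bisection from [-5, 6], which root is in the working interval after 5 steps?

p(0.5) = -10.125 < 0, so the root lies in [-5, 0.5]
p(-2.25) = -41.234375 < 0, so the root lies in [-5, -2.25]
p(-3.625) = -14.958984 < 0, so the root lies in [-5, -3.625]
p(-4.3125) = 15.4602 > 0, so the root lies in [-4.3125, -3.625]
p(-3.96875) = -1.3926 < 0, so the root lies in [-4.3125, -3.96875]

-4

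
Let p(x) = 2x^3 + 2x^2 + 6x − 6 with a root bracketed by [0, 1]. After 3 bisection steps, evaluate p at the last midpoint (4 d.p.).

x = 0.5 gives p = -2.25, negative; keep [0.5, 1]
x = 0.75 gives p = 0.46875, positive; keep [0.5, 0.75]
x = 0.625 gives p = -0.980469, negative; keep [0.625, 0.75]

-0.9805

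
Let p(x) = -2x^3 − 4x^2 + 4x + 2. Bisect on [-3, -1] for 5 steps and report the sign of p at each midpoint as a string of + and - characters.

x = -2 gives p = -6, negative; keep [-3, -2]
x = -2.5 gives p = -1.75, negative; keep [-3, -2.5]
x = -2.75 gives p = 2.34375, positive; keep [-2.75, -2.5]
x = -2.625 gives p = 0.1133, positive; keep [-2.625, -2.5]
x = -2.5625 gives p = -0.8628, negative; keep [-2.625, -2.5625]

--++-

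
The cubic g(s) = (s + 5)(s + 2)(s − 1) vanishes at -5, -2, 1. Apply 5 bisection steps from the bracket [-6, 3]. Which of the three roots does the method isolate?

midpoint -1.5: g = -4.375 < 0 → [-1.5, 3]
midpoint 0.75: g = -3.953125 < 0 → [0.75, 3]
midpoint 1.875: g = 23.310547 > 0 → [0.75, 1.875]
midpoint 1.3125: g = 6.5344 > 0 → [0.75, 1.3125]
midpoint 1.03125: g = 0.5713 > 0 → [0.75, 1.03125]

1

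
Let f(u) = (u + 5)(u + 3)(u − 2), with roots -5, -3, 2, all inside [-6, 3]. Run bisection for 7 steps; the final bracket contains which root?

2

u = -1.5 gives f = -18.375, negative; keep [-1.5, 3]
u = 0.75 gives f = -26.953125, negative; keep [0.75, 3]
u = 1.875 gives f = -4.189453, negative; keep [1.875, 3]
u = 2.4375 gives f = 17.6931, positive; keep [1.875, 2.4375]
u = 2.15625 gives f = 5.7655, positive; keep [1.875, 2.15625]
u = 2.015625 gives f = 0.5498, positive; keep [1.875, 2.015625]
u = 1.9453125 gives f = -1.8783, negative; keep [1.9453125, 2.015625]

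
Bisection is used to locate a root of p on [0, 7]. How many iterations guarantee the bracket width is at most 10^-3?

Width after n steps is 7/2^n. Need 2^n ≥ 7/10^-3 = 7000.
2^12 = 4096 < 7000 ≤ 2^13 = 8192, so n = 13.

13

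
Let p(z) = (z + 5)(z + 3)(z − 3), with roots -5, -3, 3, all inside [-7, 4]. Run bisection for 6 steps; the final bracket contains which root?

m = -1.5, p(m) = -23.625 (−); new bracket [-1.5, 4]
m = 1.25, p(m) = -46.484375 (−); new bracket [1.25, 4]
m = 2.625, p(m) = -16.083984 (−); new bracket [2.625, 4]
m = 3.3125, p(m) = 16.3977 (+); new bracket [2.625, 3.3125]
m = 2.96875, p(m) = -1.4864 (−); new bracket [2.96875, 3.3125]
m = 3.140625, p(m) = 7.0296 (+); new bracket [2.96875, 3.140625]

3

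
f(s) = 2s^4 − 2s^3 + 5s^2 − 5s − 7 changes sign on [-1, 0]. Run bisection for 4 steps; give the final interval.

[-0.75, -0.6875]

f(-0.5) = -2.875 < 0, so the root lies in [-1, -0.5]
f(-0.75) = 1.039062 > 0, so the root lies in [-0.75, -0.5]
f(-0.625) = -1.128418 < 0, so the root lies in [-0.75, -0.625]
f(-0.6875) = -0.1025 < 0, so the root lies in [-0.75, -0.6875]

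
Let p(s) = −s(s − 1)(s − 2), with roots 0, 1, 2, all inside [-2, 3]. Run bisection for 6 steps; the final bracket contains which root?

0

m = 0.5, p(m) = -0.375 (−); new bracket [-2, 0.5]
m = -0.75, p(m) = 3.609375 (+); new bracket [-0.75, 0.5]
m = -0.125, p(m) = 0.298828 (+); new bracket [-0.125, 0.5]
m = 0.1875, p(m) = -0.2761 (−); new bracket [-0.125, 0.1875]
m = 0.03125, p(m) = -0.0596 (−); new bracket [-0.125, 0.03125]
m = -0.046875, p(m) = 0.1004 (+); new bracket [-0.046875, 0.03125]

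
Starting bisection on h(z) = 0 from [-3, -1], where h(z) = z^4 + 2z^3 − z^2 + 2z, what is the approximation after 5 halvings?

z = -2 gives h = -8, negative; keep [-3, -2]
z = -2.5 gives h = -3.4375, negative; keep [-3, -2.5]
z = -2.75 gives h = 2.535156, positive; keep [-2.75, -2.5]
z = -2.625 gives h = -0.8357, negative; keep [-2.75, -2.625]
z = -2.6875 gives h = 0.7473, positive; keep [-2.6875, -2.625]

-2.6875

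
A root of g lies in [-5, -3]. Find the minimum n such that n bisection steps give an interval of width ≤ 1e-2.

8

Width after n steps is 2/2^n. Need 2^n ≥ 2/1e-2 = 200.
2^7 = 128 < 200 ≤ 2^8 = 256, so n = 8.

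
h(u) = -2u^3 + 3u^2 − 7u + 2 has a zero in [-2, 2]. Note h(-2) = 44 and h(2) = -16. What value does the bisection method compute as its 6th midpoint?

0.3125

midpoint 0: h = 2 > 0 → [0, 2]
midpoint 1: h = -4 < 0 → [0, 1]
midpoint 0.5: h = -1 < 0 → [0, 0.5]
midpoint 0.25: h = 0.4062 > 0 → [0.25, 0.5]
midpoint 0.375: h = -0.3086 < 0 → [0.25, 0.375]
midpoint 0.3125: h = 0.0444 > 0 → [0.3125, 0.375]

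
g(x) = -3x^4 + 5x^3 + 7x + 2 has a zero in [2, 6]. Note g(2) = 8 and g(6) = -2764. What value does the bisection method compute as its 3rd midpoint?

2.5

midpoint 4: g = -418 < 0 → [2, 4]
midpoint 3: g = -85 < 0 → [2, 3]
midpoint 2.5: g = -19.5625 < 0 → [2, 2.5]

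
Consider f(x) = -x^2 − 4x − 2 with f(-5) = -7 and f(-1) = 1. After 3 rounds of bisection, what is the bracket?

[-3.5, -3]

m = -3, f(m) = 1 (+); new bracket [-5, -3]
m = -4, f(m) = -2 (−); new bracket [-4, -3]
m = -3.5, f(m) = -0.25 (−); new bracket [-3.5, -3]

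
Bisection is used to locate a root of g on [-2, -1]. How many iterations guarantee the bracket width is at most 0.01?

7

Width after n steps is 1/2^n. Need 2^n ≥ 1/0.01 = 100.
2^6 = 64 < 100 ≤ 2^7 = 128, so n = 7.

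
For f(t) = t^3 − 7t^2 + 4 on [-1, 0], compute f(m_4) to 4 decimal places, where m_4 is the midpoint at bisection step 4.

0.3665

t = -0.5 gives f = 2.125, positive; keep [-1, -0.5]
t = -0.75 gives f = -0.359375, negative; keep [-0.75, -0.5]
t = -0.625 gives f = 1.021484, positive; keep [-0.75, -0.625]
t = -0.6875 gives f = 0.3665, positive; keep [-0.75, -0.6875]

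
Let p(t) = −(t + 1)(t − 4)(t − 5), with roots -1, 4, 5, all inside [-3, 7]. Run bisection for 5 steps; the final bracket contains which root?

m = 2, p(m) = -18 (−); new bracket [-3, 2]
m = -0.5, p(m) = -12.375 (−); new bracket [-3, -0.5]
m = -1.75, p(m) = 29.109375 (+); new bracket [-1.75, -0.5]
m = -1.125, p(m) = 3.9238 (+); new bracket [-1.125, -0.5]
m = -0.8125, p(m) = -5.2449 (−); new bracket [-1.125, -0.8125]

-1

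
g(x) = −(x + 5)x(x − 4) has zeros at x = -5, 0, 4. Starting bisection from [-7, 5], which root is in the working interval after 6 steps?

x = -1 gives g = -20, negative; keep [-7, -1]
x = -4 gives g = -32, negative; keep [-7, -4]
x = -5.5 gives g = 26.125, positive; keep [-5.5, -4]
x = -4.75 gives g = -10.3906, negative; keep [-5.5, -4.75]
x = -5.125 gives g = 5.8457, positive; keep [-5.125, -4.75]
x = -4.9375 gives g = -2.7581, negative; keep [-5.125, -4.9375]

-5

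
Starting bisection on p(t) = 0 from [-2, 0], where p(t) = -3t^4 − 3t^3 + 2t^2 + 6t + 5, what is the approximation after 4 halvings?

midpoint -1: p = 1 > 0 → [-2, -1]
midpoint -1.5: p = -4.5625 < 0 → [-1.5, -1]
midpoint -1.25: p = -0.839844 < 0 → [-1.25, -1]
midpoint -1.125: p = 0.2473 > 0 → [-1.25, -1.125]

-1.125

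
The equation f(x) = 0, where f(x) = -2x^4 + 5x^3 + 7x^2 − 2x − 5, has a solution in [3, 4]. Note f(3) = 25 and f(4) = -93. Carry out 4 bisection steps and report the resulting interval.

m = 3.5, f(m) = -12 (−); new bracket [3, 3.5]
m = 3.25, f(m) = 10.945312 (+); new bracket [3.25, 3.5]
m = 3.375, f(m) = 0.708496 (+); new bracket [3.375, 3.5]
m = 3.4375, f(m) = -5.3206 (−); new bracket [3.375, 3.4375]

[3.375, 3.4375]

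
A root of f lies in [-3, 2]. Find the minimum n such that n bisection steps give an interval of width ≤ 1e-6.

Width after n steps is 5/2^n. Need 2^n ≥ 5/1e-6 = 5000000.
2^22 = 4194304 < 5000000 ≤ 2^23 = 8388608, so n = 23.

23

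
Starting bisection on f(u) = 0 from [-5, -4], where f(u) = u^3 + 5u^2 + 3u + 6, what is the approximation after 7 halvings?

-4.6328125

m = -4.5, f(m) = 2.625 (+); new bracket [-5, -4.5]
m = -4.75, f(m) = -2.609375 (−); new bracket [-4.75, -4.5]
m = -4.625, f(m) = 0.146484 (+); new bracket [-4.75, -4.625]
m = -4.6875, f(m) = -1.196 (−); new bracket [-4.6875, -4.625]
m = -4.65625, f(m) = -0.516 (−); new bracket [-4.65625, -4.625]
m = -4.640625, f(m) = -0.1826 (−); new bracket [-4.640625, -4.625]
m = -4.6328125, f(m) = -0.0175 (−); new bracket [-4.6328125, -4.625]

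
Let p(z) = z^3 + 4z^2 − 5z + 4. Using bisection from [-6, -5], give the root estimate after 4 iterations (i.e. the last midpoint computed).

z = -5.5 gives p = -13.875, negative; keep [-5.5, -5]
z = -5.25 gives p = -4.203125, negative; keep [-5.25, -5]
z = -5.125 gives p = 0.076172, positive; keep [-5.25, -5.125]
z = -5.1875 gives p = -2.0183, negative; keep [-5.1875, -5.125]

-5.1875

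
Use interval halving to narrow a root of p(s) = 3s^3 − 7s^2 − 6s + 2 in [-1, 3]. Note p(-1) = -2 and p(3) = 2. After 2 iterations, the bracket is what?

s = 1 gives p = -8, negative; keep [1, 3]
s = 2 gives p = -14, negative; keep [2, 3]

[2, 3]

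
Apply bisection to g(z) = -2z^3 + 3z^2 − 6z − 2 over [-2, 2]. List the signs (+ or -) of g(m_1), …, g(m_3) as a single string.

-++

z = 0 gives g = -2, negative; keep [-2, 0]
z = -1 gives g = 9, positive; keep [-1, 0]
z = -0.5 gives g = 2, positive; keep [-0.5, 0]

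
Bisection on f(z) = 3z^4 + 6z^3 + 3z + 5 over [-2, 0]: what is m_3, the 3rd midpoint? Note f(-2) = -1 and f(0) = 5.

midpoint -1: f = -1 < 0 → [-1, 0]
midpoint -0.5: f = 2.9375 > 0 → [-1, -0.5]
midpoint -0.75: f = 1.167969 > 0 → [-1, -0.75]

-0.75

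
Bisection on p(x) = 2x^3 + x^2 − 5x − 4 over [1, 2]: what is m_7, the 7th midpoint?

1.6796875

midpoint 1.5: p = -2.5 < 0 → [1.5, 2]
midpoint 1.75: p = 1.03125 > 0 → [1.5, 1.75]
midpoint 1.625: p = -0.902344 < 0 → [1.625, 1.75]
midpoint 1.6875: p = 0.021 > 0 → [1.625, 1.6875]
midpoint 1.65625: p = -0.4514 < 0 → [1.65625, 1.6875]
midpoint 1.671875: p = -0.2179 < 0 → [1.671875, 1.6875]
midpoint 1.6796875: p = -0.0991 < 0 → [1.6796875, 1.6875]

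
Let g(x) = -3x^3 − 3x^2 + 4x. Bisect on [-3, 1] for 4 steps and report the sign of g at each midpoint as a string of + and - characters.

-+--

m = -1, g(m) = -4 (−); new bracket [-3, -1]
m = -2, g(m) = 4 (+); new bracket [-2, -1]
m = -1.5, g(m) = -2.625 (−); new bracket [-2, -1.5]
m = -1.75, g(m) = -0.1094 (−); new bracket [-2, -1.75]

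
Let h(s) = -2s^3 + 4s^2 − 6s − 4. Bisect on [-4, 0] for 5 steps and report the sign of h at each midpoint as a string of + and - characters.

+++--

midpoint -2: h = 40 > 0 → [-2, 0]
midpoint -1: h = 8 > 0 → [-1, 0]
midpoint -0.5: h = 0.25 > 0 → [-0.5, 0]
midpoint -0.25: h = -2.2188 < 0 → [-0.5, -0.25]
midpoint -0.375: h = -1.082 < 0 → [-0.5, -0.375]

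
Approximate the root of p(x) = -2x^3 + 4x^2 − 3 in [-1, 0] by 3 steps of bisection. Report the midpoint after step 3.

m = -0.5, p(m) = -1.75 (−); new bracket [-1, -0.5]
m = -0.75, p(m) = 0.09375 (+); new bracket [-0.75, -0.5]
m = -0.625, p(m) = -0.949219 (−); new bracket [-0.75, -0.625]

-0.625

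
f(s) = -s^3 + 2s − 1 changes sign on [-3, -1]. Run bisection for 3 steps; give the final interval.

[-1.75, -1.5]

s = -2 gives f = 3, positive; keep [-2, -1]
s = -1.5 gives f = -0.625, negative; keep [-2, -1.5]
s = -1.75 gives f = 0.859375, positive; keep [-1.75, -1.5]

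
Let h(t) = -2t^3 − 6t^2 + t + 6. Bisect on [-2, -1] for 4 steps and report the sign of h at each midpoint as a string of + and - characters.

midpoint -1.5: h = -2.25 < 0 → [-1.5, -1]
midpoint -1.25: h = -0.71875 < 0 → [-1.25, -1]
midpoint -1.125: h = 0.128906 > 0 → [-1.25, -1.125]
midpoint -1.1875: h = -0.2993 < 0 → [-1.1875, -1.125]

--+-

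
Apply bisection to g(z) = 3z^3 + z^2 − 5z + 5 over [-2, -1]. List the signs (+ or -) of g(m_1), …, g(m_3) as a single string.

midpoint -1.5: g = 4.625 > 0 → [-2, -1.5]
midpoint -1.75: g = 0.734375 > 0 → [-2, -1.75]
midpoint -1.875: g = -1.884766 < 0 → [-1.875, -1.75]

++-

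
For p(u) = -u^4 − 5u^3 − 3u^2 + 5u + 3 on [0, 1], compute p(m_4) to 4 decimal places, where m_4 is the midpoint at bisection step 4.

p(0.5) = 4.0625 > 0, so the root lies in [0.5, 1]
p(0.75) = 2.636719 > 0, so the root lies in [0.75, 1]
p(0.875) = 1.142334 > 0, so the root lies in [0.875, 1]
p(0.9375) = 0.1584 > 0, so the root lies in [0.9375, 1]

0.1584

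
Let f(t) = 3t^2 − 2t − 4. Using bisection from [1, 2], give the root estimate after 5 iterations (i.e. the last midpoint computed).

1.53125

f(1.5) = -0.25 < 0, so the root lies in [1.5, 2]
f(1.75) = 1.6875 > 0, so the root lies in [1.5, 1.75]
f(1.625) = 0.671875 > 0, so the root lies in [1.5, 1.625]
f(1.5625) = 0.1992 > 0, so the root lies in [1.5, 1.5625]
f(1.53125) = -0.0283 < 0, so the root lies in [1.53125, 1.5625]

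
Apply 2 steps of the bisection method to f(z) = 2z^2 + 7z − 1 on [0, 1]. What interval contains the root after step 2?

m = 0.5, f(m) = 3 (+); new bracket [0, 0.5]
m = 0.25, f(m) = 0.875 (+); new bracket [0, 0.25]

[0, 0.25]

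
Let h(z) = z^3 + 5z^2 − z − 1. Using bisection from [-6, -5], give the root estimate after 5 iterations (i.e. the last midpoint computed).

z = -5.5 gives h = -10.625, negative; keep [-5.5, -5]
z = -5.25 gives h = -2.640625, negative; keep [-5.25, -5]
z = -5.125 gives h = 0.841797, positive; keep [-5.25, -5.125]
z = -5.1875 gives h = -0.8582, negative; keep [-5.1875, -5.125]
z = -5.15625 gives h = 0.002, positive; keep [-5.1875, -5.15625]

-5.15625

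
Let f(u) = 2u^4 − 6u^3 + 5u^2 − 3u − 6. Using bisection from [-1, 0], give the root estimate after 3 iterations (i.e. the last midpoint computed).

midpoint -0.5: f = -2.375 < 0 → [-1, -0.5]
midpoint -0.75: f = 2.226562 > 0 → [-0.75, -0.5]
midpoint -0.625: f = -0.401855 < 0 → [-0.75, -0.625]

-0.625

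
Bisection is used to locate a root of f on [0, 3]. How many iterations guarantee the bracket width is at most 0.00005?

16

Width after n steps is 3/2^n. Need 2^n ≥ 3/0.00005 = 60000.
2^15 = 32768 < 60000 ≤ 2^16 = 65536, so n = 16.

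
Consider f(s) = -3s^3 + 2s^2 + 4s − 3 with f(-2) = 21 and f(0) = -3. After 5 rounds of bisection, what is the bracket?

f(-1) = -2 < 0, so the root lies in [-2, -1]
f(-1.5) = 5.625 > 0, so the root lies in [-1.5, -1]
f(-1.25) = 0.984375 > 0, so the root lies in [-1.25, -1]
f(-1.125) = -0.6973 < 0, so the root lies in [-1.25, -1.125]
f(-1.1875) = 0.094 > 0, so the root lies in [-1.1875, -1.125]

[-1.1875, -1.125]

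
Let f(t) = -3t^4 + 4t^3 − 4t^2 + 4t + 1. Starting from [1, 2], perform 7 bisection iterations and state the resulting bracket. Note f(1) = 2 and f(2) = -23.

m = 1.5, f(m) = -3.6875 (−); new bracket [1, 1.5]
m = 1.25, f(m) = 0.238281 (+); new bracket [1.25, 1.5]
m = 1.375, f(m) = -1.387451 (−); new bracket [1.25, 1.375]
m = 1.3125, f(m) = -0.4993 (−); new bracket [1.25, 1.3125]
m = 1.28125, f(m) = -0.1128 (−); new bracket [1.25, 1.28125]
m = 1.265625, f(m) = 0.0671 (+); new bracket [1.265625, 1.28125]
m = 1.2734375, f(m) = -0.0218 (−); new bracket [1.265625, 1.2734375]

[1.265625, 1.2734375]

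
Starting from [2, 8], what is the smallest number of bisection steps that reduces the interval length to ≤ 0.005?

11

Width after n steps is 6/2^n. Need 2^n ≥ 6/0.005 = 1200.
2^10 = 1024 < 1200 ≤ 2^11 = 2048, so n = 11.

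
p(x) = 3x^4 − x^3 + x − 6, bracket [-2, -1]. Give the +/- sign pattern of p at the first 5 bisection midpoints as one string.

m = -1.5, p(m) = 11.0625 (+); new bracket [-1.5, -1]
m = -1.25, p(m) = 2.027344 (+); new bracket [-1.25, -1]
m = -1.125, p(m) = -0.895752 (−); new bracket [-1.25, -1.125]
m = -1.1875, p(m) = 0.4527 (+); new bracket [-1.1875, -1.125]
m = -1.15625, p(m) = -0.2484 (−); new bracket [-1.1875, -1.15625]

++-+-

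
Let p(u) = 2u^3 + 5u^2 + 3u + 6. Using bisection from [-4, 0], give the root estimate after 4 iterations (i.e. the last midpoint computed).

-2.25

p(-2) = 4 > 0, so the root lies in [-4, -2]
p(-3) = -12 < 0, so the root lies in [-3, -2]
p(-2.5) = -1.5 < 0, so the root lies in [-2.5, -2]
p(-2.25) = 1.7812 > 0, so the root lies in [-2.5, -2.25]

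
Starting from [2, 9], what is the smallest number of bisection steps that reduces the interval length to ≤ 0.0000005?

Width after n steps is 7/2^n. Need 2^n ≥ 7/0.0000005 = 14000000.
2^23 = 8388608 < 14000000 ≤ 2^24 = 16777216, so n = 24.

24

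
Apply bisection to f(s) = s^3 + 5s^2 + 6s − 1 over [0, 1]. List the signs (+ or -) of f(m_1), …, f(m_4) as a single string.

midpoint 0.5: f = 3.375 > 0 → [0, 0.5]
midpoint 0.25: f = 0.828125 > 0 → [0, 0.25]
midpoint 0.125: f = -0.169922 < 0 → [0.125, 0.25]
midpoint 0.1875: f = 0.3074 > 0 → [0.125, 0.1875]

++-+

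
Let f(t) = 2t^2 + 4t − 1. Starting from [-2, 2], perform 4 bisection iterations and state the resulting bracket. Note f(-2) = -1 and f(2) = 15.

t = 0 gives f = -1, negative; keep [0, 2]
t = 1 gives f = 5, positive; keep [0, 1]
t = 0.5 gives f = 1.5, positive; keep [0, 0.5]
t = 0.25 gives f = 0.125, positive; keep [0, 0.25]

[0, 0.25]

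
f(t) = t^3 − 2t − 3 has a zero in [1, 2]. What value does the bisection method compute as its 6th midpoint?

m = 1.5, f(m) = -2.625 (−); new bracket [1.5, 2]
m = 1.75, f(m) = -1.140625 (−); new bracket [1.75, 2]
m = 1.875, f(m) = -0.158203 (−); new bracket [1.875, 2]
m = 1.9375, f(m) = 0.3982 (+); new bracket [1.875, 1.9375]
m = 1.90625, f(m) = 0.1144 (+); new bracket [1.875, 1.90625]
m = 1.890625, f(m) = -0.0233 (−); new bracket [1.890625, 1.90625]

1.890625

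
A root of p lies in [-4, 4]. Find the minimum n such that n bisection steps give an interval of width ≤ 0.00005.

Width after n steps is 8/2^n. Need 2^n ≥ 8/0.00005 = 160000.
2^17 = 131072 < 160000 ≤ 2^18 = 262144, so n = 18.

18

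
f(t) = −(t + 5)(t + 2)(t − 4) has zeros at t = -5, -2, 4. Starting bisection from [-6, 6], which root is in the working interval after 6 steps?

4

t = 0 gives f = 40, positive; keep [0, 6]
t = 3 gives f = 40, positive; keep [3, 6]
t = 4.5 gives f = -30.875, negative; keep [3, 4.5]
t = 3.75 gives f = 12.5781, positive; keep [3.75, 4.5]
t = 4.125 gives f = -6.9863, negative; keep [3.75, 4.125]
t = 3.9375 gives f = 3.3167, positive; keep [3.9375, 4.125]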